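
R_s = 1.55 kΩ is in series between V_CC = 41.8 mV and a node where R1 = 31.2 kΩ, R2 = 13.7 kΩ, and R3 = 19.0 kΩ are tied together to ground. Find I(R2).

I ≈ 2.45 µA

Combine the parallel branches: R_p = (1/31.2 + 1/13.7 + 1/19.0)⁻¹ = 6.342 kΩ.
V_A = 41.8 × 6.342/7.892 = 33.59 mV.
I(R2) = V_A / R2 = 33.59/13.7 = 2.452 µA.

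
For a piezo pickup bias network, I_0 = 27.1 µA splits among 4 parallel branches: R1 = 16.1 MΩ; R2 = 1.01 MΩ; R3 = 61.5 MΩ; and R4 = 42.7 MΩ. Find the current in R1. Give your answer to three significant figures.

I ≈ 1.54 µA

Conductances: ΣG = 1/16.1 + 1/1.01 + 1/61.5 + 1/42.7 = 1.092 (1/MΩ).
Current divider: I(R1) = I_0 · G_k/ΣG = 27.1 × (0.06211/1.092) = 27.1 × 0.05688 = 1.542 µA.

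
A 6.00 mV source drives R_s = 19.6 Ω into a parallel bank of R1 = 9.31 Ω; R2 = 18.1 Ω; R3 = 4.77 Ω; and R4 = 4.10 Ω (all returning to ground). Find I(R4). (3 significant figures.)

I ≈ 0.112 mA

Parallel bank: R_p = 1/(1/9.31 + 1/18.1 + 1/4.77 + 1/4.10) = 1.623 Ω.
V_A = 6.00 × 1.623/21.22 = 0.4588 mV.
I(R4) = V_A / R4 = 0.4588/4.10 = 0.1119 mA.
(Equivalently: I_total = 0.2827 mA, then current-divider fraction G_k/ΣG = 0.3958.)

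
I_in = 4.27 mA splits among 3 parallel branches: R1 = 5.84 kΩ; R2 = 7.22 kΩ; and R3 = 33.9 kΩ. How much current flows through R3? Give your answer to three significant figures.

Conductances: ΣG = 1/5.84 + 1/7.22 + 1/33.9 = 0.3392 (1/kΩ).
Current divider: I(R3) = I_in · G_k/ΣG = 4.27 × (0.02950/0.3392) = 4.27 × 0.08696 = 0.3713 mA.

I ≈ 0.371 mA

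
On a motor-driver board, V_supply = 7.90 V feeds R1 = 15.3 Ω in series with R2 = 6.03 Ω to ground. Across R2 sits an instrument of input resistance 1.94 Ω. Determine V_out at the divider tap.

V_out ≈ 0.692 V

The load sits in parallel with R2, giving an effective lower resistance R2' = R2·R_L/(R2+R_L) = 1.468 Ω.
Voltage divider with the loaded lower leg: V_out = 7.90 × 1.468/(15.3 + 1.468) = 7.90 × 0.08754 = 0.6915 V.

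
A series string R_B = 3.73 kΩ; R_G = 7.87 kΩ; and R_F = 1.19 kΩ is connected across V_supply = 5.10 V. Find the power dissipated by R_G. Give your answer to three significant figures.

P ≈ 1.25 mW

The common current is I = 5.10/12.79 = 0.3987 mA.
P = I²R = 0.1590 × 7.87 = 1.251 mW.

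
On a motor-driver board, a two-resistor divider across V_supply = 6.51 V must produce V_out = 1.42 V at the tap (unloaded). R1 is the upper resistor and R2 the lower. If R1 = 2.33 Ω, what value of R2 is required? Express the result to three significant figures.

V_out/V_supply = R2/(R1+R2) = 0.2181.
So R2 = R1 · V_out/(V_supply − V_out) = 2.33 × 1.42/(6.51 − 1.42) = 2.33 × 0.2790 = 0.6500 Ω.

R2 ≈ 0.650 Ω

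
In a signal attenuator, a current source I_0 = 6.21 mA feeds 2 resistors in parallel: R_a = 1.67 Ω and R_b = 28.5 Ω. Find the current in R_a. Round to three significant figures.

I ≈ 5.87 mA

For two parallel branches, I_k = I_0 · (other R)/(sum of R).
So I = 6.21 × 28.5/30.17 = 5.866 mA.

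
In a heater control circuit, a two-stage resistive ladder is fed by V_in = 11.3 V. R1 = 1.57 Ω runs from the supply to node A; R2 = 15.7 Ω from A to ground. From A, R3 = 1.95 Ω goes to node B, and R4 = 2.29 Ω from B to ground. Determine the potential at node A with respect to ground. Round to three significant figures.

V_A ≈ 7.69 V

The second stage (R3 + R4 = 4.240 Ω) loads node A in parallel with R2.
R2 ‖ (R3+R4) = 3.338 Ω.
V_A = 11.3 × 3.338/(1.57 + 3.338) = 7.686 V.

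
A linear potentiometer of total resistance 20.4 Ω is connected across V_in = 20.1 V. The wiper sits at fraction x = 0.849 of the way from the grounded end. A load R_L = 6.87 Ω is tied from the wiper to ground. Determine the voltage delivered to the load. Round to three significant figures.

V_out ≈ 12.4 V

The pot divides into 3.080 Ω above the wiper and 17.32 Ω below.
(x·R_p) ‖ R_L = 4.919 Ω.
Then V_out = V_in · 4.919/(3.080 + 4.919) = 12.36 V.
(Unloaded: V_out = x·V_in = 17.1 V.)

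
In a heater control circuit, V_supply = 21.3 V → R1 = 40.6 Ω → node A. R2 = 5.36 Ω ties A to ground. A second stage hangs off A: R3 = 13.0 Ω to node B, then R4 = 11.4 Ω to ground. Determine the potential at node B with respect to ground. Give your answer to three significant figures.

V_B ≈ 0.972 V

Node A sees R2 in parallel with the series input of stage 2, R3 + R4 = 24.40 Ω.
R2 ‖ (R3+R4) = 4.395 Ω.
V_A = 21.3 × 4.395/(40.6 + 4.395) = 2.080 V.
Stage 2 is unloaded, so V_B = V_A · R4/(R3+R4) = 2.080 × 11.4/24.40 = 0.9720 V.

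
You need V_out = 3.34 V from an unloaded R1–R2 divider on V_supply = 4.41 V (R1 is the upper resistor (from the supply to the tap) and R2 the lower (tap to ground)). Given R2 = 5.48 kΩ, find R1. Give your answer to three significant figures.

R1 ≈ 1.76 kΩ

V_out/V_supply = R2/(R1+R2) = 0.7574.
Rearranging, R1 = R2·(1−k)/k = 5.48 × 0.3204 = 1.756 kΩ.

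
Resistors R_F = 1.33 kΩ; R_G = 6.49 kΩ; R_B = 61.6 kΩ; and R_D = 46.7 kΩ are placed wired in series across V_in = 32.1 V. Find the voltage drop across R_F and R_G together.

V ≈ 2.16 V

Series total: ΣR = 1.33 + 6.49 + 61.6 + 46.7 = 116.1 kΩ.
R_{R_F..R_G} = 1.33 + 6.49 = 7.820 kΩ.
V = V_in · R/ΣR = 32.1 × 0.06734 = 2.162 V.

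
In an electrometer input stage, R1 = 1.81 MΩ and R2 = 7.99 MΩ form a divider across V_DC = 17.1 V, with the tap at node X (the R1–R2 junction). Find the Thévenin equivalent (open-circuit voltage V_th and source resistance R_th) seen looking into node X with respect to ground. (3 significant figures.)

Open-circuit (no load on X): V_th = V_DC · R2/(R1 + R2) = 17.1 × 7.99/(1.810 + 7.99) = 13.94 V.
Looking into X with the source shorted: R_th = R1·R2/(R1+R2) = 1.810 × 7.99/9.800 = 1.476 MΩ.

V_th ≈ 13.9 V, R_th ≈ 1.48 MΩ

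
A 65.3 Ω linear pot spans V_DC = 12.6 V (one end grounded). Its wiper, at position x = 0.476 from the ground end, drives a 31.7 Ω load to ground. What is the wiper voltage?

The pot divides into 34.22 Ω above the wiper and 31.08 Ω below.
Lower segment in parallel with the load: 31.08 ‖ 31.7 = 15.69 Ω.
Then V_out = V_DC · 15.69/(34.22 + 15.69) = 3.962 V.

V_out ≈ 3.96 V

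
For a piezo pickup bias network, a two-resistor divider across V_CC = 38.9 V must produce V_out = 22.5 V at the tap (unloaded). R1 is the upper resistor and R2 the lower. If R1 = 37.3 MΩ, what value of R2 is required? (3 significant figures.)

R2 ≈ 51.2 MΩ

Required fraction k = V_out/V_CC = 0.5784.
So R2 = R1 · V_out/(V_CC − V_out) = 37.3 × 22.5/(38.9 − 22.5) = 37.3 × 1.372 = 51.17 MΩ.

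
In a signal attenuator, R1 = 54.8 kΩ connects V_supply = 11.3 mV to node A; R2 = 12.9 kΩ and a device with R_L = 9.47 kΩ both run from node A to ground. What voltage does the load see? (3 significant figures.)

R2 ‖ R_L = (12.9 × 9.47)/(12.9 + 9.47) = 5.461 kΩ.
Voltage divider with the loaded lower leg: V_out = 11.3 × 5.461/(54.8 + 5.461) = 11.3 × 0.09062 = 1.024 mV.
(Unloaded it would be 2.15 mV; the load pulls it down.)

V_out ≈ 1.02 mV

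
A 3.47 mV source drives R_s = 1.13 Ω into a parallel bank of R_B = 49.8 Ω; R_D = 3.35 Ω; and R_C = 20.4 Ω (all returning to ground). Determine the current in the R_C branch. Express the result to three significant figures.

I ≈ 0.120 mA

Parallel bank: R_p = 1/(1/49.8 + 1/3.35 + 1/20.4) = 2.720 Ω.
V_A by voltage divider: V_A = 3.47 × 2.720/(1.13 + 2.720) = 2.452 mV.
Branch current I = V_A/R_C = 2.452/20.4 = 0.1202 mA.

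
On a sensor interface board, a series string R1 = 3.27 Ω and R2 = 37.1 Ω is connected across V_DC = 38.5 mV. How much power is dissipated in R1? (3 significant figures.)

P ≈ 2.97 µW

ΣR = 40.37 Ω → I = 38.5/40.37 = 0.9537 mA.
V(R1) = I·R = 3.119 mV; P = V·I = 3.119 × 0.9537 = 2.974 µW.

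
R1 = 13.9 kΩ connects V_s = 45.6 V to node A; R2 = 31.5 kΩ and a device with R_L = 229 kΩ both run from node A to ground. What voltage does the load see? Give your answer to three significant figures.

The load sits in parallel with R2, giving an effective lower resistance R2' = R2·R_L/(R2+R_L) = 27.69 kΩ.
Now apply the divider: V_out = 45.6 × 0.6658 = 30.36 V.
(Unloaded it would be 31.6 V; the load pulls it down.)

V_out ≈ 30.4 V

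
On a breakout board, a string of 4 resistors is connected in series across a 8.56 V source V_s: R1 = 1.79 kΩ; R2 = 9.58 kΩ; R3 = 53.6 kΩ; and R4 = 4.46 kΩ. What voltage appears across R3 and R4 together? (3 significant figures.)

Total series resistance ΣR = 1.79 + 9.58 + 53.6 + 4.46 = 69.43 kΩ.
R_{R3..R4} = 53.6 + 4.46 = 58.06 kΩ.
By the voltage-divider rule, V = 8.56 × 58.06/69.43 = 7.158 V.

V ≈ 7.16 V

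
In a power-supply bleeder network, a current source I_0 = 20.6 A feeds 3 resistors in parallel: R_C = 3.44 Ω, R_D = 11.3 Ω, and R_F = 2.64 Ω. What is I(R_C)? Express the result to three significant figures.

I ≈ 7.90 A

Conductances: ΣG = 1/3.44 + 1/11.3 + 1/2.64 = 0.7580 (1/Ω).
By the current-divider rule, I = I_0 · G_k/ΣG = 20.6 × 0.3835 = 7.900 A.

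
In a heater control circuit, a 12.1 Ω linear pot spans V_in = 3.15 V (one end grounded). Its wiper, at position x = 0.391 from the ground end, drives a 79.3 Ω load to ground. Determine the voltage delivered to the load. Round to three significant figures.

The pot divides into 7.369 Ω above the wiper and 4.731 Ω below.
(x·R_p) ‖ R_L = 4.465 Ω.
Loaded-divider output: V_out = 3.15 × 0.3773 = 1.188 V.

V_out ≈ 1.19 V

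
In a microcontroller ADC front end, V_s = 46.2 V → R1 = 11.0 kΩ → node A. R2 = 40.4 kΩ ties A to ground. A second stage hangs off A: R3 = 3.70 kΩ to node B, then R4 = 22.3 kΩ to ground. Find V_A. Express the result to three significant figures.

Looking into the second stage from A: R3 + R4 = 26.00 kΩ appears in parallel with R2.
Effective lower resistance at A: R2 ‖ 26.00 = 15.82 kΩ.
V_A = 46.2 × 15.82/(11.0 + 15.82) = 27.25 V.

V_A ≈ 27.3 V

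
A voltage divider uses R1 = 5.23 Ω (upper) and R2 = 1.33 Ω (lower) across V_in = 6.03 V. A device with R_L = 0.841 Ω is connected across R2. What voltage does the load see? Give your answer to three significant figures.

First combine the lower leg with the load: R2 ‖ R_L = 0.5152 Ω.
Then V_out = V_in · R2'/(R1 + R2') = 6.03 × 0.5152/5.745 = 0.5408 V.

V_out ≈ 0.541 V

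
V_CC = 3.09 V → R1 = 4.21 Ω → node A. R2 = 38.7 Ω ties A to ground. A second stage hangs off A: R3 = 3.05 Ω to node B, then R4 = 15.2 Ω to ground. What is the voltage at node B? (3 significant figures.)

Looking into the second stage from A: R3 + R4 = 18.25 Ω appears in parallel with R2.
R2 ‖ (R3+R4) = 12.40 Ω.
So V_A = 3.09 × 0.7466 = 2.307 V.
V_B = V_A × 0.8329 = 1.921 V.

V_B ≈ 1.92 V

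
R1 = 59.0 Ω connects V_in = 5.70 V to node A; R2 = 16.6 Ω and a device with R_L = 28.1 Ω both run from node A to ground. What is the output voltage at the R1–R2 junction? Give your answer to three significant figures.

V_out ≈ 0.857 V

First combine the lower leg with the load: R2 ‖ R_L = 10.44 Ω.
Voltage divider with the loaded lower leg: V_out = 5.70 × 10.44/(59.0 + 10.44) = 5.70 × 0.1503 = 0.8566 V.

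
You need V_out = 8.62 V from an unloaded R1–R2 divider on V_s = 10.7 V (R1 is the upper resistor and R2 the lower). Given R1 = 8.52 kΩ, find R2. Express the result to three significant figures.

The divider ratio is R2/(R1+R2) = 8.62/10.7 = 0.8056.
So R2 = R1 · V_out/(V_s − V_out) = 8.52 × 8.62/(10.7 − 8.62) = 8.52 × 4.144 = 35.31 kΩ.

R2 ≈ 35.3 kΩ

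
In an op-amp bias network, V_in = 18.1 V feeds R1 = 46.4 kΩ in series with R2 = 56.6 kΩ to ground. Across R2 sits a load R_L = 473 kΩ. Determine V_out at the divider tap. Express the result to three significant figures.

V_out ≈ 9.44 V

R2 ‖ R_L = (56.6 × 473)/(56.6 + 473) = 50.55 kΩ.
Then V_out = V_in · R2'/(R1 + R2') = 18.1 × 50.55/96.95 = 9.437 V.
(Unloaded it would be 9.95 V; the load pulls it down.)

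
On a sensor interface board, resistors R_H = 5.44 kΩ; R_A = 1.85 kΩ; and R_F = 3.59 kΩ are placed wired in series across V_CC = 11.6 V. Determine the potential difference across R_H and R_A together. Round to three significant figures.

Series total: ΣR = 5.44 + 1.85 + 3.59 = 10.88 kΩ.
R_{R_H..R_A} = 5.44 + 1.85 = 7.290 kΩ.
V = V_CC · R/ΣR = 11.6 × 0.6700 = 7.772 V.

V ≈ 7.77 V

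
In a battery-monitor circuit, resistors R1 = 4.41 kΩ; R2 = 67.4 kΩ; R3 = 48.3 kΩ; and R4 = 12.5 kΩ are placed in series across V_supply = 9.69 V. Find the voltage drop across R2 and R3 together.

ΣR = 4.41 + 67.4 + 48.3 + 12.5 = 132.6 kΩ.
R_{R2..R3} = 67.4 + 48.3 = 115.7 kΩ.
By the voltage-divider rule, V = 9.69 × 115.7/132.6 = 8.454 V.

V ≈ 8.45 V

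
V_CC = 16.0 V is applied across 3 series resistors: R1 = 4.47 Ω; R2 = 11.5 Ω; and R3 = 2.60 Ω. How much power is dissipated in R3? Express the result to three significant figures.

P ≈ 1.93 W

Series current I = V_CC/ΣR = 16.0/18.57 = 0.8616 A.
P = I²R = 0.7424 × 2.60 = 1.930 W.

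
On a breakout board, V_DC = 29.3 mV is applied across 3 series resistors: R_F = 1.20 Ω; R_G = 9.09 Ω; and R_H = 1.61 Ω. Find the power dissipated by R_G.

P ≈ 55.1 µW

Series current I = V_DC/ΣR = 29.3/11.90 = 2.462 mA.
P = I²R = 6.062 × 9.09 = 55.11 µW.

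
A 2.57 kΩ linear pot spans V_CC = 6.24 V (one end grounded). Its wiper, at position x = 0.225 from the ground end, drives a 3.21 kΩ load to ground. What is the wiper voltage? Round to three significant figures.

The pot divides into 1.992 kΩ above the wiper and 0.5782 kΩ below.
R_L loads the lower segment: effective lower R = 0.4900 kΩ.
Loaded-divider output: V_out = 6.24 × 0.1974 = 1.232 V.
(Unloaded: V_out = x·V_CC = 1.40 V.)

V_out ≈ 1.23 V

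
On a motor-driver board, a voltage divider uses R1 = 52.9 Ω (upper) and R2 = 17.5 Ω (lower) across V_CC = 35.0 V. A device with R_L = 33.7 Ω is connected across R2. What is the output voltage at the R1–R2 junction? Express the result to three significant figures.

R2 ‖ R_L = (17.5 × 33.7)/(17.5 + 33.7) = 11.52 Ω.
Now apply the divider: V_out = 35.0 × 0.1788 = 6.258 V.

V_out ≈ 6.26 V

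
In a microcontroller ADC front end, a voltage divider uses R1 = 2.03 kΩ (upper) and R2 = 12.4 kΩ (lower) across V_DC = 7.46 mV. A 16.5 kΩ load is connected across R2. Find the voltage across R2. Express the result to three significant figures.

First combine the lower leg with the load: R2 ‖ R_L = 7.080 kΩ.
Then V_out = V_DC · R2'/(R1 + R2') = 7.46 × 7.080/9.110 = 5.798 mV.
(Unloaded it would be 6.41 mV; the load pulls it down.)

V_out ≈ 5.80 mV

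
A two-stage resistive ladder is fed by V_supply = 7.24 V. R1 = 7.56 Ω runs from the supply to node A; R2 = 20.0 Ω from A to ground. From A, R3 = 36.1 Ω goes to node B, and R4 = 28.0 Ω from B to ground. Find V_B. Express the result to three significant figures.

V_B ≈ 2.11 V

Node A sees R2 in parallel with the series input of stage 2, R3 + R4 = 64.10 Ω.
Effective lower resistance at A: R2 ‖ 64.10 = 15.24 Ω.
So V_A = 7.24 × 0.6685 = 4.840 V.
Then the unloaded second divider: V_B = V_A × R4/(R3+R4) = 4.840 × 0.4368 = 2.114 V.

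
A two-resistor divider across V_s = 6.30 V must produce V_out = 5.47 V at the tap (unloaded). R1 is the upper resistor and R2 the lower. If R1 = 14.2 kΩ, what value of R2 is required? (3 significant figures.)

R2 ≈ 93.6 kΩ

Required fraction k = V_out/V_s = 0.8683.
R2 = R1 · 0.8683/(1 − 0.8683) = 93.58 kΩ.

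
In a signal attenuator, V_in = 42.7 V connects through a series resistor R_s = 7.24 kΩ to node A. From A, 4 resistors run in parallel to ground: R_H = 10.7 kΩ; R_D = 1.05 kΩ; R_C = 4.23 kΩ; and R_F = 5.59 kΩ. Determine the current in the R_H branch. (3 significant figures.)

Combine the parallel branches: R_p = (1/10.7 + 1/1.05 + 1/4.23 + 1/5.59)⁻¹ = 0.6844 kΩ.
Node voltage V_A = V_in · R_p/(R_s + R_p) = 42.7 × 0.08637 = 3.688 V.
Branch current I = V_A/R_H = 3.688/10.7 = 0.3447 mA.
(Equivalently: I_total = 5.388 mA, then current-divider fraction G_k/ΣG = 0.06396.)

I ≈ 0.345 mA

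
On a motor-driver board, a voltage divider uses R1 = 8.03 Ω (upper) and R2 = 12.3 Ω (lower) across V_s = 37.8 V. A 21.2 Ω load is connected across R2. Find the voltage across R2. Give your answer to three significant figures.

R2 ‖ R_L = (12.3 × 21.2)/(12.3 + 21.2) = 7.784 Ω.
Voltage divider with the loaded lower leg: V_out = 37.8 × 7.784/(8.03 + 7.784) = 37.8 × 0.4922 = 18.61 V.
(Unloaded it would be 22.9 V; the load pulls it down.)

V_out ≈ 18.6 V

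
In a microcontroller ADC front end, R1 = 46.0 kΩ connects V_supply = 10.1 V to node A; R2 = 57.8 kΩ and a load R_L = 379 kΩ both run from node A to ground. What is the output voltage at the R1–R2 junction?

V_out ≈ 5.27 V

The load sits in parallel with R2, giving an effective lower resistance R2' = R2·R_L/(R2+R_L) = 50.15 kΩ.
Voltage divider with the loaded lower leg: V_out = 10.1 × 50.15/(46.0 + 50.15) = 10.1 × 0.5216 = 5.268 V.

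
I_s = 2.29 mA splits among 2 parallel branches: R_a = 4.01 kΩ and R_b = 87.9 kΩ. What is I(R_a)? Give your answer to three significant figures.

Two-branch current divider: I_k = I_s · R_other/(R_1 + R_2).
So I = 2.29 × 87.9/91.91 = 2.190 mA.

I ≈ 2.19 mA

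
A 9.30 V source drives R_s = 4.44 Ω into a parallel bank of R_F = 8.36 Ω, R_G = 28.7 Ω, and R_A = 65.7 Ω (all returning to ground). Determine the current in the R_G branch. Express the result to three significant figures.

I ≈ 0.185 A

Parallel bank: R_p = 1/(1/8.36 + 1/28.7 + 1/65.7) = 5.893 Ω.
V_A = 9.30 × 5.893/10.33 = 5.304 V.
I(R_G) = V_A / R_G = 5.304/28.7 = 0.1848 A.
(Check via current divider: I_total = 0.9000 A; share G_k/ΣG = 0.2053 → same result.)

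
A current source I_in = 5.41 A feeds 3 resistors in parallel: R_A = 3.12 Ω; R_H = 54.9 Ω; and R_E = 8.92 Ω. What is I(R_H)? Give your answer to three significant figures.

ΣG = 1/3.12 + 1/54.9 + 1/8.92 = 0.4508.
Current divider: I(R_H) = I_in · G_k/ΣG = 5.41 × (0.01821/0.4508) = 5.41 × 0.04040 = 0.2186 A.

I ≈ 0.219 A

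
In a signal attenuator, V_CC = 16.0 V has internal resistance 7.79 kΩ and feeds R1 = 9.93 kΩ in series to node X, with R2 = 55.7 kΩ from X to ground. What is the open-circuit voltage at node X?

V_th ≈ 12.1 V

R1' = 7.79 + 9.93 = 17.72 kΩ (source resistance + R1).
Open-circuit (no load on X): V_th = V_CC · R2/(R1' + R2) = 16.0 × 55.7/(17.72 + 55.7) = 12.14 V.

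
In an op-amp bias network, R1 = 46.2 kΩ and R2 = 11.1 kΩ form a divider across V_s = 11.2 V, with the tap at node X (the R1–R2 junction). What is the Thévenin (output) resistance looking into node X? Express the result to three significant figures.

R_th ≈ 8.95 kΩ

Looking into X with the source shorted: R_th = R1·R2/(R1+R2) = 46.20 × 11.1/57.30 = 8.950 kΩ.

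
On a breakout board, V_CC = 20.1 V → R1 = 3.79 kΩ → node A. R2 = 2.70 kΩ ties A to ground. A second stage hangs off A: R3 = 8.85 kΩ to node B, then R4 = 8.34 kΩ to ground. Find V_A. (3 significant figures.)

V_A ≈ 7.66 V

The second stage (R3 + R4 = 17.19 kΩ) loads node A in parallel with R2.
R2 ‖ (R3+R4) = 2.333 kΩ.
V_A = 20.1 × 2.333/(3.79 + 2.333) = 7.660 V.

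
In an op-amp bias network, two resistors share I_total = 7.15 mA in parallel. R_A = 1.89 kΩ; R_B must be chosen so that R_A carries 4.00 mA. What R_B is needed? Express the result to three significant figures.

The fraction through R_A equals R_B/(R_A+R_B).
4.00/7.15 = R_B/(R_A + R_B) → R_B = R_A · (0.5594)/(1 − 0.5594) = 1.89 × 1.270 = 2.400 kΩ.

R_B ≈ 2.40 kΩ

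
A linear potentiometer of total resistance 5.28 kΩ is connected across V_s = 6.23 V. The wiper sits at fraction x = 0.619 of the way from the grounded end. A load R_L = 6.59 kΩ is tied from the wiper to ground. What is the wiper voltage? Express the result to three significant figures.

Split the track: R_lower = x·R_p = 3.268 kΩ, R_upper = (1−x)·R_p = 2.012 kΩ.
Lower segment in parallel with the load: 3.268 ‖ 6.59 = 2.185 kΩ.
Then V_out = V_s · 2.185/(2.012 + 2.185) = 3.243 V.

V_out ≈ 3.24 V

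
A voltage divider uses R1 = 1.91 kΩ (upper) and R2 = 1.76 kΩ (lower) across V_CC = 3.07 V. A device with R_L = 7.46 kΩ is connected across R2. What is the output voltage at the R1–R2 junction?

V_out ≈ 1.31 V

The load sits in parallel with R2, giving an effective lower resistance R2' = R2·R_L/(R2+R_L) = 1.424 kΩ.
Now apply the divider: V_out = 3.07 × 0.4271 = 1.311 V.
(Unloaded it would be 1.47 V; the load pulls it down.)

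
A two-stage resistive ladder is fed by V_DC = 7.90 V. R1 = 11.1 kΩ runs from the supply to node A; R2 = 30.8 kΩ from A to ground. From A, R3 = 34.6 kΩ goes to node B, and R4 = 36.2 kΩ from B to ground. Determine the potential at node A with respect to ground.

V_A ≈ 5.21 V

The second stage (R3 + R4 = 70.80 kΩ) loads node A in parallel with R2.
R2 ‖ (R3+R4) = 21.46 kΩ.
V_A = 7.90 × 21.46/(11.1 + 21.46) = 5.207 V.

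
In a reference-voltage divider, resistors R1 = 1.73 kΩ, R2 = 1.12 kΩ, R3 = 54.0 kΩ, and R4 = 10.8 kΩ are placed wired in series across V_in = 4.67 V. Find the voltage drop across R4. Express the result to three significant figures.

Total series resistance ΣR = 1.73 + 1.12 + 54.0 + 10.8 = 67.65 kΩ.
By the voltage-divider rule, V = 4.67 × 10.80/67.65 = 0.7455 V.

V ≈ 0.746 V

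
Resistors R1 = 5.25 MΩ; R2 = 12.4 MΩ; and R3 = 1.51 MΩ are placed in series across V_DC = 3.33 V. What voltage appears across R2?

V ≈ 2.16 V

Total series resistance ΣR = 5.25 + 12.4 + 1.51 = 19.16 MΩ.
Voltage divider: V = V_DC · (12.40 / 19.16) = 3.33 × 0.6472 = 2.155 V.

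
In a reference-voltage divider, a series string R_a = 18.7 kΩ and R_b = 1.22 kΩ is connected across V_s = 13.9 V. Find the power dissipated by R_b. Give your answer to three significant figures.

ΣR = 19.92 kΩ → I = 13.9/19.92 = 0.6978 mA.
V(R_b) = I·R = 0.8513 V; P = V·I = 0.8513 × 0.6978 = 0.5940 mW.

P ≈ 0.594 mW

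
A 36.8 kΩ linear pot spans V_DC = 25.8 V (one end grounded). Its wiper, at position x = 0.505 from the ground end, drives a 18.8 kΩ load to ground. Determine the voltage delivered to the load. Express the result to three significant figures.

The pot divides into 18.22 kΩ above the wiper and 18.58 kΩ below.
(x·R_p) ‖ R_L = 9.346 kΩ.
V_out = 25.8 × 9.346/(18.22 + 9.346) = 8.748 V.

V_out ≈ 8.75 V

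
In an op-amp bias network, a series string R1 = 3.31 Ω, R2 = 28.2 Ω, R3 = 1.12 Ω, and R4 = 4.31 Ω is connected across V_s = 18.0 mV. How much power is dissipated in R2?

Series current I = V_s/ΣR = 18.0/36.94 = 0.4873 mA.
V(R2) = I·R = 13.74 mV; P = V·I = 13.74 × 0.4873 = 6.696 µW.

P ≈ 6.70 µW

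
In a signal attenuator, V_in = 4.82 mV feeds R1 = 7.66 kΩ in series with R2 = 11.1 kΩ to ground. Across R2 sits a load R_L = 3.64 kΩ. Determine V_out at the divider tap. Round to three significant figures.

First combine the lower leg with the load: R2 ‖ R_L = 2.741 kΩ.
Now apply the divider: V_out = 4.82 × 0.2635 = 1.270 mV.
(Unloaded it would be 2.85 mV; the load pulls it down.)

V_out ≈ 1.27 mV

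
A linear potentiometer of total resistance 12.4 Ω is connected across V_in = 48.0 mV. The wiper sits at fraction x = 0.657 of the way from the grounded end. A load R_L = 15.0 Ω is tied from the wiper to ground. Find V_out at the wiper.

V_out ≈ 26.6 mV

The pot divides into 4.253 Ω above the wiper and 8.147 Ω below.
Lower segment in parallel with the load: 8.147 ‖ 15.0 = 5.279 Ω.
Loaded-divider output: V_out = 48.0 × 0.5538 = 26.58 mV.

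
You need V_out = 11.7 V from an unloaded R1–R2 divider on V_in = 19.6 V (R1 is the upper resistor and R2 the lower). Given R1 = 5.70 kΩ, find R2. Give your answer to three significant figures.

The divider ratio is R2/(R1+R2) = 11.7/19.6 = 0.5969.
So R2 = R1 · V_out/(V_in − V_out) = 5.70 × 11.7/(19.6 − 11.7) = 5.70 × 1.481 = 8.442 kΩ.

R2 ≈ 8.44 kΩ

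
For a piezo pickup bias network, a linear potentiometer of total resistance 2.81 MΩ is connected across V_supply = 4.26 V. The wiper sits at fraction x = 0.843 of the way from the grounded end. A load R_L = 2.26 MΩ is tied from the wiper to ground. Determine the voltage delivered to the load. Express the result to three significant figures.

V_out ≈ 3.08 V

Lower segment x·R_p = 2.369 MΩ; upper segment (1−x)·R_p = 0.4412 MΩ.
(x·R_p) ‖ R_L = 1.157 MΩ.
Then V_out = V_supply · 1.157/(0.4412 + 1.157) = 3.084 V.
(Unloaded: V_out = x·V_supply = 3.59 V.)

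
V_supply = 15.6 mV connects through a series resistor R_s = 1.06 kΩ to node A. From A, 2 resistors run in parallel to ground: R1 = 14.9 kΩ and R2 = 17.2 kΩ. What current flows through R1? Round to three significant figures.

I ≈ 0.924 µA

Equivalent of the parallel group: R_p = 7.984 kΩ.
V_A by voltage divider: V_A = 15.6 × 7.984/(1.06 + 7.984) = 13.77 mV.
Branch current I = V_A/R1 = 13.77/14.9 = 0.9243 µA.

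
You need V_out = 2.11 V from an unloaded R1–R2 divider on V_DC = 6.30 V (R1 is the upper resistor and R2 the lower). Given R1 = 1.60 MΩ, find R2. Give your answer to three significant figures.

R2 ≈ 0.806 MΩ

Required fraction k = V_out/V_DC = 0.3349.
So R2 = R1 · V_out/(V_DC − V_out) = 1.60 × 2.11/(6.30 − 2.11) = 1.60 × 0.5036 = 0.8057 MΩ.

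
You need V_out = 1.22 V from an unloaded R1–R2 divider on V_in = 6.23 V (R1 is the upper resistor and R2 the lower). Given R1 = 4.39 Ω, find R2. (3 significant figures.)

The divider ratio is R2/(R1+R2) = 1.22/6.23 = 0.1958.
R2 = R1 · 0.1958/(1 − 0.1958) = 1.069 Ω.

R2 ≈ 1.07 Ω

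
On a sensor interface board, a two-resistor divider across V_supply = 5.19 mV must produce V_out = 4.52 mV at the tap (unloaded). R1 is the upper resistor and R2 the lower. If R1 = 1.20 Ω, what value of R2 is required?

R2 ≈ 8.10 Ω

V_out/V_supply = R2/(R1+R2) = 0.8709.
Rearranging, R2 = R1·k/(1−k) = 1.20 × 6.746 = 8.096 Ω.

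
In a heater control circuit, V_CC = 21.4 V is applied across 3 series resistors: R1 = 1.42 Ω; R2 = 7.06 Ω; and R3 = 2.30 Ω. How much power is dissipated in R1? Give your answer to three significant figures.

P ≈ 5.60 W

ΣR = 10.78 Ω → I = 21.4/10.78 = 1.985 A.
P(R1) = I²·R1 = (1.985)² × 1.42 = 5.596 W.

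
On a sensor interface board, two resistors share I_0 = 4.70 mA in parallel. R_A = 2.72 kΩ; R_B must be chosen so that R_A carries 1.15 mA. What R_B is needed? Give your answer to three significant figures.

R_B ≈ 0.881 kΩ

The fraction through R_A equals R_B/(R_A+R_B).
1.15/4.70 = R_B/(R_A + R_B) → R_B = R_A · (0.2447)/(1 − 0.2447) = 2.72 × 0.3239 = 0.8811 kΩ.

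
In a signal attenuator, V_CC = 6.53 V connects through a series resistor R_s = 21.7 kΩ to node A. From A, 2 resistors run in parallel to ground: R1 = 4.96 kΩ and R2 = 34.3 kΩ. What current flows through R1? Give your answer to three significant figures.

I ≈ 0.219 mA

Combine the parallel branches: R_p = (1/4.96 + 1/34.3)⁻¹ = 4.333 kΩ.
V_A by voltage divider: V_A = 6.53 × 4.333/(21.7 + 4.333) = 1.087 V.
I(R1) = V_A / R1 = 1.087/4.96 = 0.2191 mA.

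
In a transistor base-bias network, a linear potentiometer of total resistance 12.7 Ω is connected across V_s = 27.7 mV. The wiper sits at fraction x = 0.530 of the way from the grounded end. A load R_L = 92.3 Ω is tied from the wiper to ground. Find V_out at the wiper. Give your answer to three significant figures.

Lower segment x·R_p = 6.731 Ω; upper segment (1−x)·R_p = 5.969 Ω.
Lower segment in parallel with the load: 6.731 ‖ 92.3 = 6.274 Ω.
V_out = 27.7 × 6.274/(5.969 + 6.274) = 14.19 mV.

V_out ≈ 14.2 mV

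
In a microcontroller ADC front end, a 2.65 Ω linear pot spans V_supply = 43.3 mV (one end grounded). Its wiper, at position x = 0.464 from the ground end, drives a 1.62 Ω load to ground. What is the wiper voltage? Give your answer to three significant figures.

V_out ≈ 14.3 mV

Split the track: R_lower = x·R_p = 1.230 Ω, R_upper = (1−x)·R_p = 1.420 Ω.
(x·R_p) ‖ R_L = 0.6990 Ω.
Then V_out = V_supply · 0.6990/(1.420 + 0.6990) = 14.28 mV.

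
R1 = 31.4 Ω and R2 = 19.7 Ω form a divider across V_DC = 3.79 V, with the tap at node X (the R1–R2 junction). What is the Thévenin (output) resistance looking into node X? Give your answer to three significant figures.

With V_DC suppressed (replaced by a short), R_th = R1 ‖ R2 = (31.40 × 19.7)/(31.40 + 19.7) = 12.11 Ω.

R_th ≈ 12.1 Ω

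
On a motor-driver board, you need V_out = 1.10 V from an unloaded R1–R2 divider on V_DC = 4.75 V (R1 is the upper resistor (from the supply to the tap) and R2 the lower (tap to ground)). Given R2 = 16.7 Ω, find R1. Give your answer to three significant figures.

R1 ≈ 55.4 Ω

V_out/V_DC = R2/(R1+R2) = 0.2316.
So R1 = R2 · (V_DC/V_out − 1) = 16.7 × (4.75/1.10 − 1) = 16.7 × 3.318 = 55.41 Ω.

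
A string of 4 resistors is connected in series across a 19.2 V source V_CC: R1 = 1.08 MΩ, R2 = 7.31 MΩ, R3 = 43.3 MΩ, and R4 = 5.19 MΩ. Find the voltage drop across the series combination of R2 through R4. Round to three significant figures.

ΣR = 1.08 + 7.31 + 43.3 + 5.19 = 56.88 MΩ.
R_{R2..R4} = 7.31 + 43.3 + 5.19 = 55.80 MΩ.
By the voltage-divider rule, V = 19.2 × 55.80/56.88 = 18.84 V.

V ≈ 18.8 V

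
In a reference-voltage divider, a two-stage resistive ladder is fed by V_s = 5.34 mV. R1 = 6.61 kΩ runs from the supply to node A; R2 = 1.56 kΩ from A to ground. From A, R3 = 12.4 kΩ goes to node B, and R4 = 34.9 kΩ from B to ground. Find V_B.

V_B ≈ 0.733 mV

Looking into the second stage from A: R3 + R4 = 47.30 kΩ appears in parallel with R2.
Effective lower resistance at A: R2 ‖ 47.30 = 1.510 kΩ.
V_A = 5.34 × 1.510/(6.61 + 1.510) = 0.9931 mV.
Stage 2 is unloaded, so V_B = V_A · R4/(R3+R4) = 0.9931 × 34.9/47.30 = 0.7328 mV.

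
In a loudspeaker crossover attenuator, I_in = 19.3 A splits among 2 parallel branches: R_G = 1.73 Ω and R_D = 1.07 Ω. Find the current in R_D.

For two parallel branches, I_k = I_in · (other R)/(sum of R).
So I = 19.3 × 1.73/2.800 = 11.92 A.

I ≈ 11.9 A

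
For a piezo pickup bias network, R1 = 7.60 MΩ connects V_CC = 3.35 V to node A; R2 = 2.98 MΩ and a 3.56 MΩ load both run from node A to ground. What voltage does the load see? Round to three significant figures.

The load sits in parallel with R2, giving an effective lower resistance R2' = R2·R_L/(R2+R_L) = 1.622 MΩ.
Then V_out = V_CC · R2'/(R1 + R2') = 3.35 × 1.622/9.222 = 0.5893 V.

V_out ≈ 0.589 V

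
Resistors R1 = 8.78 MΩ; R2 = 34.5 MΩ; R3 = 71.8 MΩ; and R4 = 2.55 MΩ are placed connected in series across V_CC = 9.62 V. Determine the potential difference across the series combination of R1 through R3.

ΣR = 8.78 + 34.5 + 71.8 + 2.55 = 117.6 MΩ.
R_{R1..R3} = 8.78 + 34.5 + 71.8 = 115.1 MΩ.
By the voltage-divider rule, V = 9.62 × 115.1/117.6 = 9.411 V.

V ≈ 9.41 V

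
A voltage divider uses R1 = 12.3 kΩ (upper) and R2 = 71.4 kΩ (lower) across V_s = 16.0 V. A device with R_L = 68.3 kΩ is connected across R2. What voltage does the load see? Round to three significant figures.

First combine the lower leg with the load: R2 ‖ R_L = 34.91 kΩ.
Voltage divider with the loaded lower leg: V_out = 16.0 × 34.91/(12.3 + 34.91) = 16.0 × 0.7394 = 11.83 V.
(Unloaded it would be 13.6 V; the load pulls it down.)

V_out ≈ 11.8 V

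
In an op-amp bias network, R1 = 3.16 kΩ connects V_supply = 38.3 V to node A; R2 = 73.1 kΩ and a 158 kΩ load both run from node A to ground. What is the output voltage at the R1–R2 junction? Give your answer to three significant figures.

V_out ≈ 36.0 V

First combine the lower leg with the load: R2 ‖ R_L = 49.98 kΩ.
Voltage divider with the loaded lower leg: V_out = 38.3 × 49.98/(3.16 + 49.98) = 38.3 × 0.9405 = 36.02 V.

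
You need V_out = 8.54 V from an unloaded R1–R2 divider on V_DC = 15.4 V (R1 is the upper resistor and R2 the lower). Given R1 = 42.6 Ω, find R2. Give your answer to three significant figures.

R2 ≈ 53.0 Ω

Required fraction k = V_out/V_DC = 0.5545.
So R2 = R1 · V_out/(V_DC − V_out) = 42.6 × 8.54/(15.4 − 8.54) = 42.6 × 1.245 = 53.03 Ω.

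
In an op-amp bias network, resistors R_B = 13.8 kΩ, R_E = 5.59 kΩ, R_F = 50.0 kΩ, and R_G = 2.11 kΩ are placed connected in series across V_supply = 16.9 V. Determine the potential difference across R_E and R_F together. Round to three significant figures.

V ≈ 13.1 V

ΣR = 13.8 + 5.59 + 50.0 + 2.11 = 71.50 kΩ.
R_{R_E..R_F} = 5.59 + 50.0 = 55.59 kΩ.
By the voltage-divider rule, V = 16.9 × 55.59/71.50 = 13.14 V.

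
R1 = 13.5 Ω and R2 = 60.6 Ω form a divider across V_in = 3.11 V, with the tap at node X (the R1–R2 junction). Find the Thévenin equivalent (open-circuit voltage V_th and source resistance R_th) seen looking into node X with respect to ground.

V_th is the unloaded tap voltage: V_in · R2/(R1+R2) = 3.11 × 0.8178 = 2.543 V.
With V_in suppressed (replaced by a short), R_th = R1 ‖ R2 = (13.50 × 60.6)/(13.50 + 60.6) = 11.04 Ω.

V_th ≈ 2.54 V, R_th ≈ 11.0 Ω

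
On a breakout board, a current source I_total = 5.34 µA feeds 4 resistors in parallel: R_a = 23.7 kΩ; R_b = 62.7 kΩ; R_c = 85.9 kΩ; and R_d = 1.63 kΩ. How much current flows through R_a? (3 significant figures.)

Conductances: ΣG = 1/23.7 + 1/62.7 + 1/85.9 + 1/1.63 = 0.6833 (1/kΩ).
Current divider: I(R_a) = I_total · G_k/ΣG = 5.34 × (0.04219/0.6833) = 5.34 × 0.06175 = 0.3298 µA.

I ≈ 0.330 µA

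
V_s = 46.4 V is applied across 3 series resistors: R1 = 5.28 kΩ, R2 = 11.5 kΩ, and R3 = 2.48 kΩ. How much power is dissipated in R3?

P ≈ 14.4 mW

Series current I = V_s/ΣR = 46.4/19.26 = 2.409 mA.
P(R3) = I²·R3 = (2.409)² × 2.48 = 14.39 mW.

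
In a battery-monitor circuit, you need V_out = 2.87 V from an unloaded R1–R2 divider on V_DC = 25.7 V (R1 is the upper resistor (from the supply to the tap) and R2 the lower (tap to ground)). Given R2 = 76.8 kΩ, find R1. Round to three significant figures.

R1 ≈ 611 kΩ

V_out/V_DC = R2/(R1+R2) = 0.1117.
So R1 = R2 · (V_DC/V_out − 1) = 76.8 × (25.7/2.87 − 1) = 76.8 × 7.955 = 610.9 kΩ.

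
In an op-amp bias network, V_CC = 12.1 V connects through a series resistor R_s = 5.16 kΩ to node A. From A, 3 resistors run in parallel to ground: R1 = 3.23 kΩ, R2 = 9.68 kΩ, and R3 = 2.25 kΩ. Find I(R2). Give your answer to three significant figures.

I ≈ 0.230 mA

Parallel bank: R_p = 1/(1/3.23 + 1/9.68 + 1/2.25) = 1.166 kΩ.
V_A = 12.1 × 1.166/6.326 = 2.231 V.
I(R2) = V_A / R2 = 2.231/9.68 = 0.2305 mA.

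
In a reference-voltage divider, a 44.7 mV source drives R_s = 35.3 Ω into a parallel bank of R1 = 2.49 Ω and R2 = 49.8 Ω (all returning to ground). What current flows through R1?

I ≈ 1.13 mA

Equivalent of the parallel group: R_p = 2.371 Ω.
V_A by voltage divider: V_A = 44.7 × 2.371/(35.3 + 2.371) = 2.814 mV.
Branch current I = V_A/R1 = 2.814/2.49 = 1.130 mA.
(Equivalently: I_total = 1.187 mA, then current-divider fraction G_k/ΣG = 0.9524.)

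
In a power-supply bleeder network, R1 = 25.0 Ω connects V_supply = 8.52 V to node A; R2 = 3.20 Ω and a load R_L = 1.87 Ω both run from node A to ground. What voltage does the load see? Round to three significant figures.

First combine the lower leg with the load: R2 ‖ R_L = 1.180 Ω.
Then V_out = V_supply · R2'/(R1 + R2') = 8.52 × 1.180/26.18 = 0.3841 V.

V_out ≈ 0.384 V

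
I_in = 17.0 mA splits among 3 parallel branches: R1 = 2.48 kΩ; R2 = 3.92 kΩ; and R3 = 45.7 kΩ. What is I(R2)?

I ≈ 6.38 mA

ΣG = 1/2.48 + 1/3.92 + 1/45.7 = 0.6802.
R2 takes the fraction G_k/ΣG = 0.2551/0.6802 = 0.3750, so I = 17.0 × 0.3750 = 6.376 mA.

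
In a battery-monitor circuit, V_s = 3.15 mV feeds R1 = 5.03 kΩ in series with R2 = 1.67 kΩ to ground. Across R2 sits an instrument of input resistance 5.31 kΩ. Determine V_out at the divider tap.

First combine the lower leg with the load: R2 ‖ R_L = 1.270 kΩ.
Then V_out = V_s · R2'/(R1 + R2') = 3.15 × 1.270/6.300 = 0.6352 mV.
(Unloaded it would be 0.785 mV; the load pulls it down.)

V_out ≈ 0.635 mV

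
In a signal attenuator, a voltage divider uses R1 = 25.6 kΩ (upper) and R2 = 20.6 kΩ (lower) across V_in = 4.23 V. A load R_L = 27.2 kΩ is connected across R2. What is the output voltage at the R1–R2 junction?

First combine the lower leg with the load: R2 ‖ R_L = 11.72 kΩ.
Voltage divider with the loaded lower leg: V_out = 4.23 × 11.72/(25.6 + 11.72) = 4.23 × 0.3141 = 1.329 V.
(Unloaded it would be 1.89 V; the load pulls it down.)

V_out ≈ 1.33 V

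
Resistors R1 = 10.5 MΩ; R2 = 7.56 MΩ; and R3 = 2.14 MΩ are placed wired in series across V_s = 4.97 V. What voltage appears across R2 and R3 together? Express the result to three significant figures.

V ≈ 2.39 V

Total series resistance ΣR = 10.5 + 7.56 + 2.14 = 20.20 MΩ.
R_{R2..R3} = 7.56 + 2.14 = 9.700 MΩ.
V = V_s · R/ΣR = 4.97 × 0.4802 = 2.387 V.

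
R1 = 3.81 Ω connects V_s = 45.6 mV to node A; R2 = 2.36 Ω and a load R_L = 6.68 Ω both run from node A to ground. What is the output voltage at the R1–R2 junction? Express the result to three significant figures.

First combine the lower leg with the load: R2 ‖ R_L = 1.744 Ω.
Then V_out = V_s · R2'/(R1 + R2') = 45.6 × 1.744/5.554 = 14.32 mV.

V_out ≈ 14.3 mV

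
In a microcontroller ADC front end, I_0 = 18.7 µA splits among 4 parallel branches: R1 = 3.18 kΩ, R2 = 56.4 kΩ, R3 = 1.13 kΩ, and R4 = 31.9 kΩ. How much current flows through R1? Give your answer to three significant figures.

I ≈ 4.71 µA

Conductances: ΣG = 1/3.18 + 1/56.4 + 1/1.13 + 1/31.9 = 1.248 (1/kΩ).
By the current-divider rule, I = I_0 · G_k/ΣG = 18.7 × 0.2519 = 4.710 µA.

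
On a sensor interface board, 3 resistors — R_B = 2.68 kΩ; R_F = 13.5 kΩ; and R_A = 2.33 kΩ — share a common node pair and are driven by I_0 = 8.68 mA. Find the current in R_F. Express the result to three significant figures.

Total conductance ΣG = 1/2.68 + 1/13.5 + 1/2.33 = 0.8764 (units of 1/kΩ).
Current divider: I(R_F) = I_0 · G_k/ΣG = 8.68 × (0.07407/0.8764) = 8.68 × 0.08452 = 0.7336 mA.

I ≈ 0.734 mA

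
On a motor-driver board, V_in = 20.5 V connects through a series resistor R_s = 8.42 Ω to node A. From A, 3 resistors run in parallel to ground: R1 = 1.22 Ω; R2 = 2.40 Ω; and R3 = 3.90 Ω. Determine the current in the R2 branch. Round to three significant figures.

I ≈ 0.630 A

Equivalent of the parallel group: R_p = 0.6699 Ω.
Node voltage V_A = V_in · R_p/(R_s + R_p) = 20.5 × 0.07370 = 1.511 V.
Branch current I = V_A/R2 = 1.511/2.40 = 0.6295 A.
(Equivalently: I_total = 2.255 A, then current-divider fraction G_k/ΣG = 0.2791.)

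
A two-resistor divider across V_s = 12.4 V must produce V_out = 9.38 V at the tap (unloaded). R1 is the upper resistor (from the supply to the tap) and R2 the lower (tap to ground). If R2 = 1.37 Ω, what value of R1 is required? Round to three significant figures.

R1 ≈ 0.441 Ω

V_out/V_s = R2/(R1+R2) = 0.7565.
So R1 = R2 · (V_s/V_out − 1) = 1.37 × (12.4/9.38 − 1) = 1.37 × 0.3220 = 0.4411 Ω.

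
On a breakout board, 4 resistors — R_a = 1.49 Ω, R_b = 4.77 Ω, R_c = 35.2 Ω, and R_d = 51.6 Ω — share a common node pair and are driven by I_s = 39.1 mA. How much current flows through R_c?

I ≈ 1.20 mA

Total conductance ΣG = 1/1.49 + 1/4.77 + 1/35.2 + 1/51.6 = 0.9286 (units of 1/Ω).
By the current-divider rule, I = I_s · G_k/ΣG = 39.1 × 0.03059 = 1.196 mA.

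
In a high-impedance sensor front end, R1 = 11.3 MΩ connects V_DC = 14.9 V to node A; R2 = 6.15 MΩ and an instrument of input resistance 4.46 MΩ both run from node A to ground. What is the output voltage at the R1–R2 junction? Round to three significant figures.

R2 ‖ R_L = (6.15 × 4.46)/(6.15 + 4.46) = 2.585 MΩ.
Then V_out = V_DC · R2'/(R1 + R2') = 14.9 × 2.585/13.89 = 2.774 V.

V_out ≈ 2.77 V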